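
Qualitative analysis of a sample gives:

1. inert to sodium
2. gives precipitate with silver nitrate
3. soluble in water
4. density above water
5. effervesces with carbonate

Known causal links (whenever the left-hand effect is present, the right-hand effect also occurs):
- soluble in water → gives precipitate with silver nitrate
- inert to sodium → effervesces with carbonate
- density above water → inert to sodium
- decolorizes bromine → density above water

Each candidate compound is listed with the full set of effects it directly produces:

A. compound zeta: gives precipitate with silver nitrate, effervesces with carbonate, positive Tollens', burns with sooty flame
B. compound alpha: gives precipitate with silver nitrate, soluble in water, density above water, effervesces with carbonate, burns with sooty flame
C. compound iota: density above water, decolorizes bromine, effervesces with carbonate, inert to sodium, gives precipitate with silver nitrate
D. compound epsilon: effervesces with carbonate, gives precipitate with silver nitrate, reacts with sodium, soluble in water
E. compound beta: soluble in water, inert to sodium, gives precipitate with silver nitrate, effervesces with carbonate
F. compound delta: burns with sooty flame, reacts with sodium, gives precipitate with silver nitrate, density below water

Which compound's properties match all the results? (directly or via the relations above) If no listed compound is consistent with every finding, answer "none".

B

Per-candidate check:
(A) compound zeta — inert to sodium NO; gives precipitate with silver nitrate yes; soluble in water NO; density above water NO; effervesces with carbonate yes
(B) compound alpha — inert to sodium yes (through density above water → inert to sodium); gives precipitate with silver nitrate yes; soluble in water yes; density above water yes; effervesces with carbonate yes
(C) compound iota — inert to sodium yes; gives precipitate with silver nitrate yes; soluble in water NO; density above water yes; effervesces with carbonate yes
(D) compound epsilon — inert to sodium NO; gives precipitate with silver nitrate yes; soluble in water yes; density above water NO; effervesces with carbonate yes
(E) compound beta — does not account for density above water
(F) compound delta — inert to sodium NO; gives precipitate with silver nitrate yes; soluble in water NO; density above water NO; effervesces with carbonate NO
(B) is the only candidate with no mismatches.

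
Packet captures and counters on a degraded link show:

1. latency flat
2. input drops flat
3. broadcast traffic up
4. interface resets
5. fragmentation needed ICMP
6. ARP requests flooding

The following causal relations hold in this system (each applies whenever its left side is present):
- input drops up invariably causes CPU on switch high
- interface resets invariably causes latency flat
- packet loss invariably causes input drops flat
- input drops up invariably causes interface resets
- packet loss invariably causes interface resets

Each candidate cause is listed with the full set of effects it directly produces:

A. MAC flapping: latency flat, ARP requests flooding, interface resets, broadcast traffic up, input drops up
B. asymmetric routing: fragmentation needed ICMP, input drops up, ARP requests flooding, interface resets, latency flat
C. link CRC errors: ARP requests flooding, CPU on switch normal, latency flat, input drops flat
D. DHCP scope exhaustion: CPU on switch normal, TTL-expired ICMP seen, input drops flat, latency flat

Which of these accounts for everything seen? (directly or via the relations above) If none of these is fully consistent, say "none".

Checking each candidate against the observations:
(A) MAC flapping — latency flat match; input drops flat miss; broadcast traffic up match; interface resets match; fragmentation needed ICMP miss; ARP requests flooding match
(B) asymmetric routing — latency flat match; input drops flat miss; broadcast traffic up miss; interface resets match; fragmentation needed ICMP match; ARP requests flooding match
(C) link CRC errors — latency flat match; input drops flat match; broadcast traffic up miss; interface resets miss; fragmentation needed ICMP miss; ARP requests flooding match
(D) DHCP scope exhaustion — latency flat match; input drops flat match; broadcast traffic up miss; interface resets miss; fragmentation needed ICMP miss; ARP requests flooding miss
No candidate is consistent with all observations.

none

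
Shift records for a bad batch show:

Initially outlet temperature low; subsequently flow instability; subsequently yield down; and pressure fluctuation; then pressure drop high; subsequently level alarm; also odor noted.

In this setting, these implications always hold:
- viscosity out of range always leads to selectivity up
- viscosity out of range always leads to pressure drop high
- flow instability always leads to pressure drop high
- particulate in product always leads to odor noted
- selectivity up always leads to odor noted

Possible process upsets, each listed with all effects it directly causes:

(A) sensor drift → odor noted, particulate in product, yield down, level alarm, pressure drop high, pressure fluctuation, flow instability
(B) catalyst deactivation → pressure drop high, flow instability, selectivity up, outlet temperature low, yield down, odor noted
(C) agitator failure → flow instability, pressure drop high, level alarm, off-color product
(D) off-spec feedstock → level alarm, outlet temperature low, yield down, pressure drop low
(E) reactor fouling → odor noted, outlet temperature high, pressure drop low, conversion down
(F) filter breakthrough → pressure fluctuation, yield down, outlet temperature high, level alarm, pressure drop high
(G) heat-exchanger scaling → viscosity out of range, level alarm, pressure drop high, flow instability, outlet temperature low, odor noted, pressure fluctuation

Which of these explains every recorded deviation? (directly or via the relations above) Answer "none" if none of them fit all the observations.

none

For each candidate, compare predicted effects to what was observed:
(A) sensor drift — outlet temperature low -; flow instability +; yield down +; pressure fluctuation +; pressure drop high +; level alarm +; odor noted +
(B) catalyst deactivation — does not account for pressure fluctuation, level alarm
(C) agitator failure — outlet temperature low -; flow instability +; yield down -; pressure fluctuation -; pressure drop high +; level alarm +; odor noted -
(D) off-spec feedstock — fails on flow instability, pressure fluctuation, pressure drop high, odor noted (predicts pressure drop low, not pressure drop high)
(E) reactor fouling — fails on outlet temperature low, flow instability, yield down, pressure fluctuation, pressure drop high, level alarm (predicts outlet temperature high, not outlet temperature low; predicts pressure drop low, not pressure drop high)
(F) filter breakthrough — outlet temperature low -; flow instability -; yield down +; pressure fluctuation +; pressure drop high +; level alarm +; odor noted -
(G) heat-exchanger scaling — does not account for yield down
Every candidate fails on at least one observation.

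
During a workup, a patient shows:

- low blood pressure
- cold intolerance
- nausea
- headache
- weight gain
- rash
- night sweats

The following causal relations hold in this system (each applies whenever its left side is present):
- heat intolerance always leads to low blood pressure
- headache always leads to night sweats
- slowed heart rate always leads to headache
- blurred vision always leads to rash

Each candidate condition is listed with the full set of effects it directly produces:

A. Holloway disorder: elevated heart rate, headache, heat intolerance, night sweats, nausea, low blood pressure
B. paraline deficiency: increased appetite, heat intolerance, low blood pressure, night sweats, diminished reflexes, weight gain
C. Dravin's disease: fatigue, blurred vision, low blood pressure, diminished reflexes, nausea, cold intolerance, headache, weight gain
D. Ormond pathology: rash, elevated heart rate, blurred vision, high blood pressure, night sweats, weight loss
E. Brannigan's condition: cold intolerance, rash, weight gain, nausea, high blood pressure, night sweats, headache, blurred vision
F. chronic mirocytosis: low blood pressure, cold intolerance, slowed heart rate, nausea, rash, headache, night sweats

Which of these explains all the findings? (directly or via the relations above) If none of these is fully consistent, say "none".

C

Testing each hypothesis:
(A) Holloway disorder — low blood pressure match; cold intolerance miss; nausea match; headache match; weight gain miss; rash miss; night sweats match
(B) paraline deficiency — fails on cold intolerance, nausea, headache, rash (predicts heat intolerance, not cold intolerance)
(C) Dravin's disease — accounts for every observation (rash via blurred vision → rash)
(D) Ormond pathology — fails on low blood pressure, cold intolerance, nausea, headache, weight gain (predicts high blood pressure, not low blood pressure; predicts weight loss, not weight gain)
(E) Brannigan's condition — fails on low blood pressure (predicts high blood pressure, not low blood pressure)
(F) chronic mirocytosis — low blood pressure match; cold intolerance match; nausea match; headache match; weight gain miss; rash match; night sweats match
(C) is the only candidate with no mismatches.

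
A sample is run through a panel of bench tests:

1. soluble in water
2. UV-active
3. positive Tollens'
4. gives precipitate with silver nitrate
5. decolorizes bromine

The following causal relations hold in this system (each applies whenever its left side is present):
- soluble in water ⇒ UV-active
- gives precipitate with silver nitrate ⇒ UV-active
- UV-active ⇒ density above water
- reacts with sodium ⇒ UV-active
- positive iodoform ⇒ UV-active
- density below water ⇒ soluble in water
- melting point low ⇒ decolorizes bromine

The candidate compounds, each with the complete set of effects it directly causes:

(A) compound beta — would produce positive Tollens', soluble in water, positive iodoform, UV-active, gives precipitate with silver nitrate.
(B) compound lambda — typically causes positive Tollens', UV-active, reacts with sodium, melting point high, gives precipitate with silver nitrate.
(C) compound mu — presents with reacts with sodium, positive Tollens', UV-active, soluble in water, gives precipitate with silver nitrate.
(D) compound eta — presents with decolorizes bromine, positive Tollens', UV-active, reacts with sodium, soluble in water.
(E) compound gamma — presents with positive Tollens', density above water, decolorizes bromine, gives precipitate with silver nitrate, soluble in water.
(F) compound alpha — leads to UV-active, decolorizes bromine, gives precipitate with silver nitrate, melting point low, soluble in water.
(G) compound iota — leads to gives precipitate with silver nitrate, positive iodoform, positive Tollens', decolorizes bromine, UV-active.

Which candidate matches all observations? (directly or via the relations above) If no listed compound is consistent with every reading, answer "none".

Checking each candidate against the observations:
(A) compound beta — does not account for decolorizes bromine
(B) compound lambda — soluble in water -; UV-active +; positive Tollens' +; gives precipitate with silver nitrate +; decolorizes bromine -
(C) compound mu — soluble in water +; UV-active +; positive Tollens' +; gives precipitate with silver nitrate +; decolorizes bromine -
(D) compound eta — does not account for gives precipitate with silver nitrate
(E) compound gamma — soluble in water +; UV-active + (by soluble in water → UV-active); positive Tollens' +; gives precipitate with silver nitrate +; decolorizes bromine +
(F) compound alpha — does not account for positive Tollens'
(G) compound iota — soluble in water -; UV-active +; positive Tollens' +; gives precipitate with silver nitrate +; decolorizes bromine +
(E) is the only candidate with no mismatches.

E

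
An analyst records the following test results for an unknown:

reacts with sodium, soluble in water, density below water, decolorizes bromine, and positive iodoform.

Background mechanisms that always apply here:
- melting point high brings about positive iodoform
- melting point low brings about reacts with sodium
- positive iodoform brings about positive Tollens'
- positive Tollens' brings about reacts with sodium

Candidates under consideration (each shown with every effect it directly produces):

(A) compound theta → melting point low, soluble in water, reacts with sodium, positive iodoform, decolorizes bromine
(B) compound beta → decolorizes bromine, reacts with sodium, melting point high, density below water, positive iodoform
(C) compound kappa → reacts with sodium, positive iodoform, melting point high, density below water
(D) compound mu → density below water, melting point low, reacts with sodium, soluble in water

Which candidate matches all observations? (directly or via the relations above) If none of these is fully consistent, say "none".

none

Testing each hypothesis:
(A) compound theta — reacts with sodium match; soluble in water match; density below water miss; decolorizes bromine match; positive iodoform match
(B) compound beta — does not account for soluble in water
(C) compound kappa — does not account for soluble in water, decolorizes bromine
(D) compound mu — does not account for decolorizes bromine, positive iodoform
No candidate is consistent with all observations.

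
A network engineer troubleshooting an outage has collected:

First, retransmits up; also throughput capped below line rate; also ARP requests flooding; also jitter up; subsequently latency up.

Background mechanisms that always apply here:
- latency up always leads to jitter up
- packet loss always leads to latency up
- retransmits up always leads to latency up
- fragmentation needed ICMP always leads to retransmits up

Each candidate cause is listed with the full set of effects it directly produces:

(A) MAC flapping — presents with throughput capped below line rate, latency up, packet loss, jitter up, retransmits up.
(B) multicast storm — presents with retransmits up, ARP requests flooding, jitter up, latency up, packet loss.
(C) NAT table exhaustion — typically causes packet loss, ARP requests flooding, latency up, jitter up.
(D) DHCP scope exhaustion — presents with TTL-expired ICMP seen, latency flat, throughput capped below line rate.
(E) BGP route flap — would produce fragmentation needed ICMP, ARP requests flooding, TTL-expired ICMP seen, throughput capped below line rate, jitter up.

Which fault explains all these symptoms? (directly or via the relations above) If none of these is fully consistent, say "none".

Per-candidate check:
(A) MAC flapping — does not account for ARP requests flooding
(B) multicast storm — retransmits up yes; throughput capped below line rate NO; ARP requests flooding yes; jitter up yes; latency up yes
(C) NAT table exhaustion — does not account for retransmits up, throughput capped below line rate
(D) DHCP scope exhaustion — fails on retransmits up, ARP requests flooding, jitter up, latency up (predicts latency flat, not latency up)
(E) BGP route flap — accounts for every observation (retransmits up by fragmentation needed ICMP → retransmits up)
Only (E) is consistent with every observation.

E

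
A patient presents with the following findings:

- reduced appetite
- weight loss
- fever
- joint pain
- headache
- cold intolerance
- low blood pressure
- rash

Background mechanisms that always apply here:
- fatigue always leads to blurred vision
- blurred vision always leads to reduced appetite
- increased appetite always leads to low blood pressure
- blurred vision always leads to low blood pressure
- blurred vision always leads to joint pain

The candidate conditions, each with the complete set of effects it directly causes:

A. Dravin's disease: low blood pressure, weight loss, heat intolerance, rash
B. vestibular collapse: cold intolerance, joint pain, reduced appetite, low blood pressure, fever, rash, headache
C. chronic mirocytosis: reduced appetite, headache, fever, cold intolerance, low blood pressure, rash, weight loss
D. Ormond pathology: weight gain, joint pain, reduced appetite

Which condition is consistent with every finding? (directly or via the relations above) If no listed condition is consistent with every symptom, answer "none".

For each candidate, compare predicted effects to what was observed:
(A) Dravin's disease — reduced appetite NO; weight loss yes; fever NO; joint pain NO; headache NO; cold intolerance NO; low blood pressure yes; rash yes
(B) vestibular collapse — does not account for weight loss
(C) chronic mirocytosis — reduced appetite yes; weight loss yes; fever yes; joint pain NO; headache yes; cold intolerance yes; low blood pressure yes; rash yes
(D) Ormond pathology — fails on weight loss, fever, headache, cold intolerance, low blood pressure, rash (predicts weight gain, not weight loss)
Every candidate fails on at least one observation.

none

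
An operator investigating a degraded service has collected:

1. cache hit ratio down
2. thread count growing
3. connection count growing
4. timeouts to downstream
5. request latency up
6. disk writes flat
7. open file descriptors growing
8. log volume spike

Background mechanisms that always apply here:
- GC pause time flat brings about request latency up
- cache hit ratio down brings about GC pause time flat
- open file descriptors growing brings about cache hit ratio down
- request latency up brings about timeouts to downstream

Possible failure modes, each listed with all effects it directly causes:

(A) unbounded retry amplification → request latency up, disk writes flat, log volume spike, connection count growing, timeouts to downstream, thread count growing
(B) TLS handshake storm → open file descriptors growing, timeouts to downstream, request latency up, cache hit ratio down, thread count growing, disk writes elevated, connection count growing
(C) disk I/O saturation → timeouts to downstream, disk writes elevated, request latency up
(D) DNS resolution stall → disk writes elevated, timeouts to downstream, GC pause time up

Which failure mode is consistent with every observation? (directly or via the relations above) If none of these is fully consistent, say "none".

none

Checking each candidate against the observations:
(A) unbounded retry amplification — cache hit ratio down miss; thread count growing match; connection count growing match; timeouts to downstream match; request latency up match; disk writes flat match; open file descriptors growing miss; log volume spike match
(B) TLS handshake storm — cache hit ratio down match; thread count growing match; connection count growing match; timeouts to downstream match; request latency up match; disk writes flat miss; open file descriptors growing match; log volume spike miss
(C) disk I/O saturation — fails on cache hit ratio down, thread count growing, connection count growing, disk writes flat, open file descriptors growing, log volume spike (predicts disk writes elevated, not disk writes flat)
(D) DNS resolution stall — cache hit ratio down miss; thread count growing miss; connection count growing miss; timeouts to downstream match; request latency up miss; disk writes flat miss; open file descriptors growing miss; log volume spike miss
None of the listed candidates fits everything.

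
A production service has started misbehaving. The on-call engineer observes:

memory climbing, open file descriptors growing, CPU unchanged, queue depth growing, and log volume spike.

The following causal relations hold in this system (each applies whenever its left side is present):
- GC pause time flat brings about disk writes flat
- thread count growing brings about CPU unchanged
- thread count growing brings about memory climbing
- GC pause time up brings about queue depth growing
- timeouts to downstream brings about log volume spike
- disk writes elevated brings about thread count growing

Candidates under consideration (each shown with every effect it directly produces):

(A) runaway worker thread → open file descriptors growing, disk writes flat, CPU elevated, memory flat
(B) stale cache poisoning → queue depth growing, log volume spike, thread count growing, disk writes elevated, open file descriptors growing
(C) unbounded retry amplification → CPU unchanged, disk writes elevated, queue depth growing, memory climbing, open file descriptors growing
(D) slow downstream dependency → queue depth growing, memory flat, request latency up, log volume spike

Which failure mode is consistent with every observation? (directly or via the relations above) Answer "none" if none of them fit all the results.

B

Checking each candidate against the observations:
(A) runaway worker thread — memory climbing -; open file descriptors growing +; CPU unchanged -; queue depth growing -; log volume spike -
(B) stale cache poisoning — memory climbing + (through thread count growing → memory climbing); open file descriptors growing +; CPU unchanged + (through thread count growing → CPU unchanged); queue depth growing +; log volume spike +
(C) unbounded retry amplification — memory climbing +; open file descriptors growing +; CPU unchanged +; queue depth growing +; log volume spike -
(D) slow downstream dependency — memory climbing -; open file descriptors growing -; CPU unchanged -; queue depth growing +; log volume spike +
(B) alone accounts for all the evidence.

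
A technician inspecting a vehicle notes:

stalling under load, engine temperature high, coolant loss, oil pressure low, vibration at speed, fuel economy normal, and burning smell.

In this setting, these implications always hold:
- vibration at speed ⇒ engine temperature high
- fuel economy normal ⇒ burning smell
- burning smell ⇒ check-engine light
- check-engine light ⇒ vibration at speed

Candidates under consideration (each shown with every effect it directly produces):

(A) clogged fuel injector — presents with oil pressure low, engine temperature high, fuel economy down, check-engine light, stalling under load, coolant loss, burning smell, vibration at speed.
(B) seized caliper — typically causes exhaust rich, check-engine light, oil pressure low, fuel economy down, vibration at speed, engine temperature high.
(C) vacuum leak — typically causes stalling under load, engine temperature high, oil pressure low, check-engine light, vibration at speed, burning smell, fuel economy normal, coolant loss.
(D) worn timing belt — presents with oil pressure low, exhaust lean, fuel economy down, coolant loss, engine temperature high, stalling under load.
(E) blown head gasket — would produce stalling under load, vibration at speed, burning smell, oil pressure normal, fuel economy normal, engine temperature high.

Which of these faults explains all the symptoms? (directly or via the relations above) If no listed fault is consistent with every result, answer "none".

C

Testing each hypothesis:
(A) clogged fuel injector — stalling under load match; engine temperature high match; coolant loss match; oil pressure low match; vibration at speed match; fuel economy normal miss; burning smell match
(B) seized caliper — stalling under load miss; engine temperature high match; coolant loss miss; oil pressure low match; vibration at speed match; fuel economy normal miss; burning smell miss
(C) vacuum leak — accounts for every observation
(D) worn timing belt — stalling under load match; engine temperature high match; coolant loss match; oil pressure low match; vibration at speed miss; fuel economy normal miss; burning smell miss
(E) blown head gasket — fails on coolant loss, oil pressure low (predicts oil pressure normal, not oil pressure low)
Only (C) is consistent with every observation.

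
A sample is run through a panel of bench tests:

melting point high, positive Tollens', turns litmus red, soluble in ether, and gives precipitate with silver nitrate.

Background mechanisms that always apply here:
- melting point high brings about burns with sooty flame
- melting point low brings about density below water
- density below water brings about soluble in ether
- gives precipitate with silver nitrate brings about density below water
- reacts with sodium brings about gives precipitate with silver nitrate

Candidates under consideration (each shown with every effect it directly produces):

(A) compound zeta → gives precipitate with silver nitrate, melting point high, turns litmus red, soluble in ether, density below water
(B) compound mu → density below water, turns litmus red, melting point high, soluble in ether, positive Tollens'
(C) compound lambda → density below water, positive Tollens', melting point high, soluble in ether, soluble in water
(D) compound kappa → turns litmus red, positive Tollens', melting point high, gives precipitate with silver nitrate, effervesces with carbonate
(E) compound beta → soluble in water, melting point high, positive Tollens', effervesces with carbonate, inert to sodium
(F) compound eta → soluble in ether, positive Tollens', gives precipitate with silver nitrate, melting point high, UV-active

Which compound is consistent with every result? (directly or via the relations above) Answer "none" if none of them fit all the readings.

For each candidate, compare predicted effects to what was observed:
(A) compound zeta — does not account for positive Tollens'
(B) compound mu — does not account for gives precipitate with silver nitrate
(C) compound lambda — does not account for turns litmus red, gives precipitate with silver nitrate
(D) compound kappa — melting point high yes; positive Tollens' yes; turns litmus red yes; soluble in ether yes (via gives precipitate with silver nitrate → density below water → soluble in ether); gives precipitate with silver nitrate yes
(E) compound beta — melting point high yes; positive Tollens' yes; turns litmus red NO; soluble in ether NO; gives precipitate with silver nitrate NO
(F) compound eta — melting point high yes; positive Tollens' yes; turns litmus red NO; soluble in ether yes; gives precipitate with silver nitrate yes
(D) is the only candidate with no mismatches.

D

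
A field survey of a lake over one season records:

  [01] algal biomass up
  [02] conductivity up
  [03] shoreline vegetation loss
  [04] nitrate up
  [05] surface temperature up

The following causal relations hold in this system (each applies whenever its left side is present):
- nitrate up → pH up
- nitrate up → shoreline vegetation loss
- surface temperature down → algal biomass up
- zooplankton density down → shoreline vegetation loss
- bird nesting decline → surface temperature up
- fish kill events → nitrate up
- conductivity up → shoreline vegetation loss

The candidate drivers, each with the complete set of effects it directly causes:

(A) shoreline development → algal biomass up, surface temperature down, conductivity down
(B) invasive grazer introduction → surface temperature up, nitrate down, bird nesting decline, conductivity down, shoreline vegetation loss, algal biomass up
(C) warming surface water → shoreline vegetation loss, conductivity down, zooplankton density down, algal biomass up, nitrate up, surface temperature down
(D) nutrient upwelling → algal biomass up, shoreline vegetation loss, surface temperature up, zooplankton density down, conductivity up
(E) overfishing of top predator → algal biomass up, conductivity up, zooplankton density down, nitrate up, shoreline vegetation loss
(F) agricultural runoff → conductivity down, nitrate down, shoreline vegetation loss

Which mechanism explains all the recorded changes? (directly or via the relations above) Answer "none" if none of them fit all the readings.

none

Testing each hypothesis:
(A) shoreline development — fails on conductivity up, shoreline vegetation loss, nitrate up, surface temperature up (predicts conductivity down, not conductivity up; predicts surface temperature down, not surface temperature up)
(B) invasive grazer introduction — fails on conductivity up, nitrate up (predicts conductivity down, not conductivity up; predicts nitrate down, not nitrate up)
(C) warming surface water — algal biomass up yes; conductivity up NO; shoreline vegetation loss yes; nitrate up yes; surface temperature up NO
(D) nutrient upwelling — does not account for nitrate up
(E) overfishing of top predator — does not account for surface temperature up
(F) agricultural runoff — fails on algal biomass up, conductivity up, nitrate up, surface temperature up (predicts conductivity down, not conductivity up; predicts nitrate down, not nitrate up)
Every candidate fails on at least one observation.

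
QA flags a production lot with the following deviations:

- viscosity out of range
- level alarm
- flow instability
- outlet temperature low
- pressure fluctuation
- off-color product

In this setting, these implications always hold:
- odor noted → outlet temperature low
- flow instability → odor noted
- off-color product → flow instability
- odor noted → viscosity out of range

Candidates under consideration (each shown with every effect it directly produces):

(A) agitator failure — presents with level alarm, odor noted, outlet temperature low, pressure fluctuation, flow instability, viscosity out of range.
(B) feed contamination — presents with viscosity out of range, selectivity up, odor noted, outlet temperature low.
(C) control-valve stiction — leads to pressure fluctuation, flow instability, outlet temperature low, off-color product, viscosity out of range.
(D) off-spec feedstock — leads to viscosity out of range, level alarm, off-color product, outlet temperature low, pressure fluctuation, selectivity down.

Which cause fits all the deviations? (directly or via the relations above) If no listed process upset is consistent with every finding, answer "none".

D

For each candidate, compare predicted effects to what was observed:
(A) agitator failure — does not account for off-color product
(B) feed contamination — viscosity out of range +; level alarm -; flow instability -; outlet temperature low +; pressure fluctuation -; off-color product -
(C) control-valve stiction — does not account for level alarm
(D) off-spec feedstock — viscosity out of range +; level alarm +; flow instability + (via off-color product → flow instability); outlet temperature low +; pressure fluctuation +; off-color product +
(D) is the only candidate with no mismatches.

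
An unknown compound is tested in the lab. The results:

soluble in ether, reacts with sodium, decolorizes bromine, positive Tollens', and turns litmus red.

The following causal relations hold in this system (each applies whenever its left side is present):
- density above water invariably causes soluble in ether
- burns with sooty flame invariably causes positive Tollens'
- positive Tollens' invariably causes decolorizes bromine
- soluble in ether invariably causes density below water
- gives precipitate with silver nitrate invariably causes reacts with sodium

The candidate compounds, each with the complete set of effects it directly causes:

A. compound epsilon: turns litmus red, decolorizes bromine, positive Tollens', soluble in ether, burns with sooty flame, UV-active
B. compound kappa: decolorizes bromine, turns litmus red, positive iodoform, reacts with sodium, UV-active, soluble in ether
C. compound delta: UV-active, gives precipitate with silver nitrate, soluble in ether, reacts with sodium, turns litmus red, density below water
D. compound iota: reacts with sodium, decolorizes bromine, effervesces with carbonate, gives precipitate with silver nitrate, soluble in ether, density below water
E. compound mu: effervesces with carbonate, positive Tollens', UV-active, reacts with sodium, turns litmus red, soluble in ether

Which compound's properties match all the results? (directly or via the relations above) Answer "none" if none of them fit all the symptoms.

Checking each candidate against the observations:
(A) compound epsilon — does not account for reacts with sodium
(B) compound kappa — soluble in ether match; reacts with sodium match; decolorizes bromine match; positive Tollens' miss; turns litmus red match
(C) compound delta — does not account for decolorizes bromine, positive Tollens'
(D) compound iota — soluble in ether match; reacts with sodium match; decolorizes bromine match; positive Tollens' miss; turns litmus red miss
(E) compound mu — accounts for every observation (decolorizes bromine via positive Tollens' → decolorizes bromine)
Only (E) is consistent with every observation.

E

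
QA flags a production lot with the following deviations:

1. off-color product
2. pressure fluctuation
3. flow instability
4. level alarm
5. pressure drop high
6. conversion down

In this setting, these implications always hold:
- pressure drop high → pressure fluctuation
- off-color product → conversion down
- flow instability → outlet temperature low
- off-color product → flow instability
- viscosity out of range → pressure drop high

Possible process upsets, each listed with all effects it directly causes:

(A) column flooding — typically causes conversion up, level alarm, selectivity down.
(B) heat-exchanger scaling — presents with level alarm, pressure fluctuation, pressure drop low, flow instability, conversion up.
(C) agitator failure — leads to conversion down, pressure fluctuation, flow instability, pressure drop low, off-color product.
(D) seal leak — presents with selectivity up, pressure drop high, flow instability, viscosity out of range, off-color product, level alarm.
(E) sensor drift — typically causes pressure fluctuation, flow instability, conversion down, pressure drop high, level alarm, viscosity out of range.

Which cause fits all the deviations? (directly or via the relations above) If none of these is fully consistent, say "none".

For each candidate, compare predicted effects to what was observed:
(A) column flooding — fails on off-color product, pressure fluctuation, flow instability, pressure drop high, conversion down (predicts conversion up, not conversion down)
(B) heat-exchanger scaling — fails on off-color product, pressure drop high, conversion down (predicts pressure drop low, not pressure drop high; predicts conversion up, not conversion down)
(C) agitator failure — off-color product +; pressure fluctuation +; flow instability +; level alarm -; pressure drop high -; conversion down +
(D) seal leak — off-color product +; pressure fluctuation + (via pressure drop high → pressure fluctuation); flow instability +; level alarm +; pressure drop high +; conversion down + (via off-color product → conversion down)
(E) sensor drift — off-color product -; pressure fluctuation +; flow instability +; level alarm +; pressure drop high +; conversion down +
(D) alone accounts for all the evidence.

D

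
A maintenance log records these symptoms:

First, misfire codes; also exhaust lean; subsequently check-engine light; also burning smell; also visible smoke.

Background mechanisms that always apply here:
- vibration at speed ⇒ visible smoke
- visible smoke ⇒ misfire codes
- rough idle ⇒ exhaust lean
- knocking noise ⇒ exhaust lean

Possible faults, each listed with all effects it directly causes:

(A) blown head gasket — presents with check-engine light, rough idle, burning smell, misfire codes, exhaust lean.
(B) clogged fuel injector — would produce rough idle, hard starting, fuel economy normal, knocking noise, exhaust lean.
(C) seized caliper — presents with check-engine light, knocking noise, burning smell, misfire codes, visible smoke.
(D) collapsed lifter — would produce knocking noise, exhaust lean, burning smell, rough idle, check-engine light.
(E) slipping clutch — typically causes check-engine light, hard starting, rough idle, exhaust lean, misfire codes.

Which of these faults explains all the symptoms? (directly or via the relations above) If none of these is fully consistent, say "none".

C

For each candidate, compare predicted effects to what was observed:
(A) blown head gasket — does not account for visible smoke
(B) clogged fuel injector — misfire codes ✗; exhaust lean ✓; check-engine light ✗; burning smell ✗; visible smoke ✗
(C) seized caliper — accounts for every observation (exhaust lean through knocking noise → exhaust lean)
(D) collapsed lifter — misfire codes ✗; exhaust lean ✓; check-engine light ✓; burning smell ✓; visible smoke ✗
(E) slipping clutch — misfire codes ✓; exhaust lean ✓; check-engine light ✓; burning smell ✗; visible smoke ✗
(C) alone accounts for all the evidence.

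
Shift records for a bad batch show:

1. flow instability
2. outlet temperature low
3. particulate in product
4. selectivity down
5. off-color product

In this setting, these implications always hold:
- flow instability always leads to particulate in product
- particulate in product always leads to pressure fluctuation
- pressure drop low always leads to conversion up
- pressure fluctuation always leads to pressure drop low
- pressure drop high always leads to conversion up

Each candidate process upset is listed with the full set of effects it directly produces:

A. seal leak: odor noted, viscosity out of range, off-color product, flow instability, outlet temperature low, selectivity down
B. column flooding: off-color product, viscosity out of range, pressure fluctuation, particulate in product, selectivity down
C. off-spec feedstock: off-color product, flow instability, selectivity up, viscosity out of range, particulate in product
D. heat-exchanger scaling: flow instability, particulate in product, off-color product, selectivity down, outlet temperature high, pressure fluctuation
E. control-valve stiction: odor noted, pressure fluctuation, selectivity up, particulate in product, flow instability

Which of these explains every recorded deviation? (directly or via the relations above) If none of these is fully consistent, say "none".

Checking each candidate against the observations:
(A) seal leak — flow instability yes; outlet temperature low yes; particulate in product yes (by flow instability → particulate in product); selectivity down yes; off-color product yes
(B) column flooding — does not account for flow instability, outlet temperature low
(C) off-spec feedstock — fails on outlet temperature low, selectivity down (predicts selectivity up, not selectivity down)
(D) heat-exchanger scaling — fails on outlet temperature low (predicts outlet temperature high, not outlet temperature low)
(E) control-valve stiction — flow instability yes; outlet temperature low NO; particulate in product yes; selectivity down NO; off-color product NO
(A) alone accounts for all the evidence.

A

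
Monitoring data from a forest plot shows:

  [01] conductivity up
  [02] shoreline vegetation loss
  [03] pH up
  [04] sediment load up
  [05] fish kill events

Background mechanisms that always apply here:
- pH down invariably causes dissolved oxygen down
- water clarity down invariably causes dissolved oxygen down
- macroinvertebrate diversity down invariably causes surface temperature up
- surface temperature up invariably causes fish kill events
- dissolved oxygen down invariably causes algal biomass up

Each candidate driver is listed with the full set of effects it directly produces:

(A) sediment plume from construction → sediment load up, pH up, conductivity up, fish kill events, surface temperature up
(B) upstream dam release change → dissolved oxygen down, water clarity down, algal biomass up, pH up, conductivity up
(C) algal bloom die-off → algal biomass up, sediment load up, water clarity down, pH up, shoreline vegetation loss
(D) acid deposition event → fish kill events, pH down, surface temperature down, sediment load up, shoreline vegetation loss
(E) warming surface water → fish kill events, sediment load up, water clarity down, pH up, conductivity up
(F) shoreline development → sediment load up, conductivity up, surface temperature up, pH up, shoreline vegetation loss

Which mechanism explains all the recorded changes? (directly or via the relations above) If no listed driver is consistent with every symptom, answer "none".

For each candidate, compare predicted effects to what was observed:
(A) sediment plume from construction — does not account for shoreline vegetation loss
(B) upstream dam release change — conductivity up +; shoreline vegetation loss -; pH up +; sediment load up -; fish kill events -
(C) algal bloom die-off — does not account for conductivity up, fish kill events
(D) acid deposition event — fails on conductivity up, pH up (predicts pH down, not pH up)
(E) warming surface water — conductivity up +; shoreline vegetation loss -; pH up +; sediment load up +; fish kill events +
(F) shoreline development — conductivity up +; shoreline vegetation loss +; pH up +; sediment load up +; fish kill events + (via surface temperature up → fish kill events)
(F) alone accounts for all the evidence.

F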